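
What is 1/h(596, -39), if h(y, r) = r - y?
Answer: -1/635 ≈ -0.0015748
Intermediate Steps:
1/h(596, -39) = 1/(-39 - 1*596) = 1/(-39 - 596) = 1/(-635) = -1/635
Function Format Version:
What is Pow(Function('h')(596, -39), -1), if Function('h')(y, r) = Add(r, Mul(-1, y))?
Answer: Rational(-1, 635) ≈ -0.0015748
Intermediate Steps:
Pow(Function('h')(596, -39), -1) = Pow(Add(-39, Mul(-1, 596)), -1) = Pow(Add(-39, -596), -1) = Pow(-635, -1) = Rational(-1, 635)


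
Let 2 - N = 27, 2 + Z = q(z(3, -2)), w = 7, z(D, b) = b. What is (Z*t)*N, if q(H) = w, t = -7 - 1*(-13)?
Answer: -750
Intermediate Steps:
t = 6 (t = -7 + 13 = 6)
q(H) = 7
Z = 5 (Z = -2 + 7 = 5)
N = -25 (N = 2 - 1*27 = 2 - 27 = -25)
(Z*t)*N = (5*6)*(-25) = 30*(-25) = -750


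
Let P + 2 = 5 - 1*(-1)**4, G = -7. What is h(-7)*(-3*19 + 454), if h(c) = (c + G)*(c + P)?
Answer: 27790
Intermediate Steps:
P = 2 (P = -2 + (5 - 1*(-1)**4) = -2 + (5 - 1*1) = -2 + (5 - 1) = -2 + 4 = 2)
h(c) = (-7 + c)*(2 + c) (h(c) = (c - 7)*(c + 2) = (-7 + c)*(2 + c))
h(-7)*(-3*19 + 454) = (-14 + (-7)**2 - 5*(-7))*(-3*19 + 454) = (-14 + 49 + 35)*(-57 + 454) = 70*397 = 27790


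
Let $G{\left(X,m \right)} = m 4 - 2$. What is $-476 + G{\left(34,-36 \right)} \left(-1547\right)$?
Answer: $225386$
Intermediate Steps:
$G{\left(X,m \right)} = -2 + 4 m$ ($G{\left(X,m \right)} = 4 m - 2 = -2 + 4 m$)
$-476 + G{\left(34,-36 \right)} \left(-1547\right) = -476 + \left(-2 + 4 \left(-36\right)\right) \left(-1547\right) = -476 + \left(-2 - 144\right) \left(-1547\right) = -476 - -225862 = -476 + 225862 = 225386$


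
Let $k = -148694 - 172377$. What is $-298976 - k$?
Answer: $22095$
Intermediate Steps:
$k = -321071$
$-298976 - k = -298976 - -321071 = -298976 + 321071 = 22095$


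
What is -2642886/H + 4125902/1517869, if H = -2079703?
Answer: 12592205497040/3156716712907 ≈ 3.9890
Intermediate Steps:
-2642886/H + 4125902/1517869 = -2642886/(-2079703) + 4125902/1517869 = -2642886*(-1/2079703) + 4125902*(1/1517869) = 2642886/2079703 + 4125902/1517869 = 12592205497040/3156716712907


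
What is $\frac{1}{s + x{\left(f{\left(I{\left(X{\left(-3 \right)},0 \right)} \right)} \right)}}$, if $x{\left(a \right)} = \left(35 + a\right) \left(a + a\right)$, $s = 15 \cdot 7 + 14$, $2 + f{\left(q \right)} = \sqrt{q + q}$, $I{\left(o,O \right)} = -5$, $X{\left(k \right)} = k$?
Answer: $- \frac{i}{33 i + 62 \sqrt{10}} \approx -0.00083483 - 0.0049599 i$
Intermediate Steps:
$f{\left(q \right)} = -2 + \sqrt{2} \sqrt{q}$ ($f{\left(q \right)} = -2 + \sqrt{q + q} = -2 + \sqrt{2 q} = -2 + \sqrt{2} \sqrt{q}$)
$s = 119$ ($s = 105 + 14 = 119$)
$x{\left(a \right)} = 2 a \left(35 + a\right)$ ($x{\left(a \right)} = \left(35 + a\right) 2 a = 2 a \left(35 + a\right)$)
$\frac{1}{s + x{\left(f{\left(I{\left(X{\left(-3 \right)},0 \right)} \right)} \right)}} = \frac{1}{119 + 2 \left(-2 + \sqrt{2} \sqrt{-5}\right) \left(35 - \left(2 - \sqrt{2} \sqrt{-5}\right)\right)} = \frac{1}{119 + 2 \left(-2 + \sqrt{2} i \sqrt{5}\right) \left(35 - \left(2 - \sqrt{2} i \sqrt{5}\right)\right)} = \frac{1}{119 + 2 \left(-2 + i \sqrt{10}\right) \left(35 - \left(2 - i \sqrt{10}\right)\right)} = \frac{1}{119 + 2 \left(-2 + i \sqrt{10}\right) \left(33 + i \sqrt{10}\right)}$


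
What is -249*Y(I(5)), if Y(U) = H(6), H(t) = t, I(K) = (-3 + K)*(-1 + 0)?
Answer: -1494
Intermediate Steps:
I(K) = 3 - K (I(K) = (-3 + K)*(-1) = 3 - K)
Y(U) = 6
-249*Y(I(5)) = -249*6 = -1494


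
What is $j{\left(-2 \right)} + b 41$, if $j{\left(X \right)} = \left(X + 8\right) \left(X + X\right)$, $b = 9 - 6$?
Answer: $99$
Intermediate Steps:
$b = 3$
$j{\left(X \right)} = 2 X \left(8 + X\right)$ ($j{\left(X \right)} = \left(8 + X\right) 2 X = 2 X \left(8 + X\right)$)
$j{\left(-2 \right)} + b 41 = 2 \left(-2\right) \left(8 - 2\right) + 3 \cdot 41 = 2 \left(-2\right) 6 + 123 = -24 + 123 = 99$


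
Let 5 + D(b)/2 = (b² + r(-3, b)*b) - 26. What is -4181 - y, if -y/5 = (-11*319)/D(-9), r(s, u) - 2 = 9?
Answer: -392193/98 ≈ -4002.0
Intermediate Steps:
r(s, u) = 11 (r(s, u) = 2 + 9 = 11)
D(b) = -62 + 2*b² + 22*b (D(b) = -10 + 2*((b² + 11*b) - 26) = -10 + 2*(-26 + b² + 11*b) = -10 + (-52 + 2*b² + 22*b) = -62 + 2*b² + 22*b)
y = -17545/98 (y = -5*(-11*319)/(-62 + 2*(-9)² + 22*(-9)) = -(-17545)/(-62 + 2*81 - 198) = -(-17545)/(-62 + 162 - 198) = -(-17545)/(-98) = -(-17545)*(-1)/98 = -5*3509/98 = -17545/98 ≈ -179.03)
-4181 - y = -4181 - 1*(-17545/98) = -4181 + 17545/98 = -392193/98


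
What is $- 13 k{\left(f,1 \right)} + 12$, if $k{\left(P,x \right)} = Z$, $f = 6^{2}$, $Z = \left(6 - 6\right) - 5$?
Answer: $77$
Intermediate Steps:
$Z = -5$ ($Z = \left(6 - 6\right) - 5 = 0 - 5 = -5$)
$f = 36$
$k{\left(P,x \right)} = -5$
$- 13 k{\left(f,1 \right)} + 12 = \left(-13\right) \left(-5\right) + 12 = 65 + 12 = 77$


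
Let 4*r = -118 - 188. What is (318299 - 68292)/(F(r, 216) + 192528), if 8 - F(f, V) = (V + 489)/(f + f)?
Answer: 12750357/9819571 ≈ 1.2985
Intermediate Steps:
r = -153/2 (r = (-118 - 188)/4 = (¼)*(-306) = -153/2 ≈ -76.500)
F(f, V) = 8 - (489 + V)/(2*f) (F(f, V) = 8 - (V + 489)/(f + f) = 8 - (489 + V)/(2*f))
(318299 - 68292)/(F(r, 216) + 192528) = (318299 - 68292)/((-489 - 1*216 + 16*(-153/2))/(2*(-153/2)) + 192528) = 250007/((½)*(-2/153)*(-489 - 216 - 1224) + 192528) = 250007/((½)*(-2/153)*(-1929) + 192528) = 250007/(643/51 + 192528) = 250007/(9819571/51) = 250007*(51/9819571) = 12750357/9819571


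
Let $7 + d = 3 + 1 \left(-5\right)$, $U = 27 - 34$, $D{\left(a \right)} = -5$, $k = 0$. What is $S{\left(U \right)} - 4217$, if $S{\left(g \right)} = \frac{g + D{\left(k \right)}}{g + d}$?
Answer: $- \frac{16865}{4} \approx -4216.3$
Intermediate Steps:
$U = -7$ ($U = 27 - 34 = -7$)
$d = -9$ ($d = -7 + \left(3 + 1 \left(-5\right)\right) = -7 + \left(3 - 5\right) = -7 - 2 = -9$)
$S{\left(g \right)} = \frac{-5 + g}{-9 + g}$ ($S{\left(g \right)} = \frac{g - 5}{g - 9} = \frac{-5 + g}{-9 + g}$)
$S{\left(U \right)} - 4217 = \frac{-5 - 7}{-9 - 7} - 4217 = \frac{1}{-16} \left(-12\right) - 4217 = \left(- \frac{1}{16}\right) \left(-12\right) - 4217 = \frac{3}{4} - 4217 = - \frac{16865}{4}$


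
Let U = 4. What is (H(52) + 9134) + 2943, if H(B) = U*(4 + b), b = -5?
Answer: 12073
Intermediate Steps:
H(B) = -4 (H(B) = 4*(4 - 5) = 4*(-1) = -4)
(H(52) + 9134) + 2943 = (-4 + 9134) + 2943 = 9130 + 2943 = 12073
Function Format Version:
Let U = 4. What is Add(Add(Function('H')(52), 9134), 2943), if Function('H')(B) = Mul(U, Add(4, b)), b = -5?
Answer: 12073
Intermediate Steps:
Function('H')(B) = -4 (Function('H')(B) = Mul(4, Add(4, -5)) = Mul(4, -1) = -4)
Add(Add(Function('H')(52), 9134), 2943) = Add(Add(-4, 9134), 2943) = Add(9130, 2943) = 12073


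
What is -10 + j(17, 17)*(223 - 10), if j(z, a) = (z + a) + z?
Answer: 10853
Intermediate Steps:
j(z, a) = a + 2*z (j(z, a) = (a + z) + z = a + 2*z)
-10 + j(17, 17)*(223 - 10) = -10 + (17 + 2*17)*(223 - 10) = -10 + (17 + 34)*213 = -10 + 51*213 = -10 + 10863 = 10853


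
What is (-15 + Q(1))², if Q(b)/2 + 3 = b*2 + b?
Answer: 225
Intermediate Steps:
Q(b) = -6 + 6*b (Q(b) = -6 + 2*(b*2 + b) = -6 + 2*(2*b + b) = -6 + 2*(3*b) = -6 + 6*b)
(-15 + Q(1))² = (-15 + (-6 + 6*1))² = (-15 + (-6 + 6))² = (-15 + 0)² = (-15)² = 225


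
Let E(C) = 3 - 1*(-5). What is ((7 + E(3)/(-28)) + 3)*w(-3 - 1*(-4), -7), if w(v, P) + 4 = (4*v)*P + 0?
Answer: -2176/7 ≈ -310.86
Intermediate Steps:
w(v, P) = -4 + 4*P*v (w(v, P) = -4 + ((4*v)*P + 0) = -4 + (4*P*v + 0) = -4 + 4*P*v)
E(C) = 8 (E(C) = 3 + 5 = 8)
((7 + E(3)/(-28)) + 3)*w(-3 - 1*(-4), -7) = ((7 + 8/(-28)) + 3)*(-4 + 4*(-7)*(-3 - 1*(-4))) = ((7 + 8*(-1/28)) + 3)*(-4 + 4*(-7)*(-3 + 4)) = ((7 - 2/7) + 3)*(-4 + 4*(-7)*1) = (47/7 + 3)*(-4 - 28) = (68/7)*(-32) = -2176/7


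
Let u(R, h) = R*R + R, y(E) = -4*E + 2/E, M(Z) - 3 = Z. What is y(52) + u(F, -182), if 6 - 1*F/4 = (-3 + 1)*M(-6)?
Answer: -5407/26 ≈ -207.96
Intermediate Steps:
M(Z) = 3 + Z
F = 0 (F = 24 - 4*(-3 + 1)*(3 - 6) = 24 - (-8)*(-3) = 24 - 4*6 = 24 - 24 = 0)
u(R, h) = R + R² (u(R, h) = R² + R = R + R²)
y(52) + u(F, -182) = (-4*52 + 2/52) + 0*(1 + 0) = (-208 + 2*(1/52)) + 0*1 = (-208 + 1/26) + 0 = -5407/26 + 0 = -5407/26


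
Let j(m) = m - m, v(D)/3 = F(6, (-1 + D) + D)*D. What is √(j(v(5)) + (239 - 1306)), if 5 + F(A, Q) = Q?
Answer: I*√1067 ≈ 32.665*I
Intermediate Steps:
F(A, Q) = -5 + Q
v(D) = 3*D*(-6 + 2*D) (v(D) = 3*((-5 + ((-1 + D) + D))*D) = 3*((-5 + (-1 + 2*D))*D) = 3*((-6 + 2*D)*D) = 3*(D*(-6 + 2*D)) = 3*D*(-6 + 2*D))
j(m) = 0
√(j(v(5)) + (239 - 1306)) = √(0 + (239 - 1306)) = √(0 - 1067) = √(-1067) = I*√1067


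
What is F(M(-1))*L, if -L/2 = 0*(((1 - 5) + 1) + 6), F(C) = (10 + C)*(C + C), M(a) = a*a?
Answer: 0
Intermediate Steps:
M(a) = a**2
F(C) = 2*C*(10 + C) (F(C) = (10 + C)*(2*C) = 2*C*(10 + C))
L = 0 (L = -0*(((1 - 5) + 1) + 6) = -0*((-4 + 1) + 6) = -0*(-3 + 6) = -0*3 = -2*0 = 0)
F(M(-1))*L = (2*(-1)**2*(10 + (-1)**2))*0 = (2*1*(10 + 1))*0 = (2*1*11)*0 = 22*0 = 0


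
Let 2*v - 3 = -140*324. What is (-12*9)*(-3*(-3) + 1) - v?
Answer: 43197/2 ≈ 21599.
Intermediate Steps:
v = -45357/2 (v = 3/2 + (-140*324)/2 = 3/2 + (½)*(-45360) = 3/2 - 22680 = -45357/2 ≈ -22679.)
(-12*9)*(-3*(-3) + 1) - v = (-12*9)*(-3*(-3) + 1) - 1*(-45357/2) = -108*(9 + 1) + 45357/2 = -108*10 + 45357/2 = -1080 + 45357/2 = 43197/2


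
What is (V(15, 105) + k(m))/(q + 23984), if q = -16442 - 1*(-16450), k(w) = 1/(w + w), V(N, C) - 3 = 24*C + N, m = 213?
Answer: 1081189/10220592 ≈ 0.10579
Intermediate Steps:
V(N, C) = 3 + N + 24*C (V(N, C) = 3 + (24*C + N) = 3 + (N + 24*C) = 3 + N + 24*C)
k(w) = 1/(2*w)
q = 8 (q = -16442 + 16450 = 8)
(V(15, 105) + k(m))/(q + 23984) = ((3 + 15 + 24*105) + (½)/213)/(8 + 23984) = ((3 + 15 + 2520) + (½)*(1/213))/23992 = (2538 + 1/426)*(1/23992) = (1081189/426)*(1/23992) = 1081189/10220592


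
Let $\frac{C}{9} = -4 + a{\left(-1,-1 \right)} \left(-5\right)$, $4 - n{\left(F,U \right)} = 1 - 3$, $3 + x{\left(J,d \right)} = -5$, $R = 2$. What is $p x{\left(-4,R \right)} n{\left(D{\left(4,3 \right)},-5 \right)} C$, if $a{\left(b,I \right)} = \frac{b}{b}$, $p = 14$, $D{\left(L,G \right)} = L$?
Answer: $54432$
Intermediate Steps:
$x{\left(J,d \right)} = -8$ ($x{\left(J,d \right)} = -3 - 5 = -8$)
$n{\left(F,U \right)} = 6$ ($n{\left(F,U \right)} = 4 - \left(1 - 3\right) = 4 - -2 = 4 + 2 = 6$)
$a{\left(b,I \right)} = 1$
$C = -81$ ($C = 9 \left(-4 + 1 \left(-5\right)\right) = 9 \left(-4 - 5\right) = 9 \left(-9\right) = -81$)
$p x{\left(-4,R \right)} n{\left(D{\left(4,3 \right)},-5 \right)} C = 14 \left(\left(-8\right) 6\right) \left(-81\right) = 14 \left(-48\right) \left(-81\right) = \left(-672\right) \left(-81\right) = 54432$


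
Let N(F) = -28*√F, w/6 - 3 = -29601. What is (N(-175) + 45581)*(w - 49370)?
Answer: -10344972598 + 31774120*I*√7 ≈ -1.0345e+10 + 8.4066e+7*I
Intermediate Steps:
w = -177588 (w = 18 + 6*(-29601) = 18 - 177606 = -177588)
(N(-175) + 45581)*(w - 49370) = (-140*I*√7 + 45581)*(-177588 - 49370) = (-140*I*√7 + 45581)*(-226958) = (45581 - 140*I*√7)*(-226958) = -10344972598 + 31774120*I*√7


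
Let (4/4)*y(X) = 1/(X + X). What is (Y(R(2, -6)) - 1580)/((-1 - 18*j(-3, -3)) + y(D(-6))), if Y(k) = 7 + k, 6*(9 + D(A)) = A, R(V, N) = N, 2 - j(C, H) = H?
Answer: 31580/1821 ≈ 17.342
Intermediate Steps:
j(C, H) = 2 - H
D(A) = -9 + A/6
y(X) = 1/(2*X) (y(X) = 1/(X + X) = 1/(2*X))
(Y(R(2, -6)) - 1580)/((-1 - 18*j(-3, -3)) + y(D(-6))) = ((7 - 6) - 1580)/((-1 - 18*(2 - 1*(-3))) + 1/(2*(-9 + (⅙)*(-6)))) = (1 - 1580)/((-1 - 18*(2 + 3)) + 1/(2*(-9 - 1))) = -1579/((-1 - 18*5) + (½)/(-10)) = -1579/((-1 - 90) + (½)*(-⅒)) = -1579/(-91 - 1/20) = -1579/(-1821/20) = -1579*(-20/1821) = 31580/1821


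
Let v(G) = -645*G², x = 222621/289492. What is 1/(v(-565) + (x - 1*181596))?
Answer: -41356/8522715621873 ≈ -4.8524e-9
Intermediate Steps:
x = 31803/41356 (x = 222621*(1/289492) = 31803/41356 ≈ 0.76901)
1/(v(-565) + (x - 1*181596)) = 1/(-645*(-565)² + (31803/41356 - 1*181596)) = 1/(-645*319225 + (31803/41356 - 181596)) = 1/(-205900125 - 7510052373/41356) = 1/(-8522715621873/41356) = -41356/8522715621873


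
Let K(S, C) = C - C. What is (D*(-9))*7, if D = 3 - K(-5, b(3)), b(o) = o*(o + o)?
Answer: -189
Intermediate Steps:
b(o) = 2*o² (b(o) = o*(2*o) = 2*o²)
K(S, C) = 0
D = 3 (D = 3 - 1*0 = 3 + 0 = 3)
(D*(-9))*7 = (3*(-9))*7 = -27*7 = -189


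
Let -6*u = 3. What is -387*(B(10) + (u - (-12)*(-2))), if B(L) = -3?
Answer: 21285/2 ≈ 10643.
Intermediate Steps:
u = -1/2 (u = -1/6*3 = -1/2 ≈ -0.50000)
-387*(B(10) + (u - (-12)*(-2))) = -387*(-3 + (-1/2 - (-12)*(-2))) = -387*(-3 + (-1/2 - 6*4)) = -387*(-3 + (-1/2 - 24)) = -387*(-3 - 49/2) = -387*(-55/2) = 21285/2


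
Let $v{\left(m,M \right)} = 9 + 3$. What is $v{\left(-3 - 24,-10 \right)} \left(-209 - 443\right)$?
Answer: $-7824$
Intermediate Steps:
$v{\left(m,M \right)} = 12$
$v{\left(-3 - 24,-10 \right)} \left(-209 - 443\right) = 12 \left(-209 - 443\right) = 12 \left(-652\right) = -7824$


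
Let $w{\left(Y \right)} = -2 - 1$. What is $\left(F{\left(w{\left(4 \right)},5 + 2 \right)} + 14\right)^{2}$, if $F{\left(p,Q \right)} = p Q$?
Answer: $49$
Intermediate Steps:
$w{\left(Y \right)} = -3$ ($w{\left(Y \right)} = -2 - 1 = -3$)
$F{\left(p,Q \right)} = Q p$
$\left(F{\left(w{\left(4 \right)},5 + 2 \right)} + 14\right)^{2} = \left(\left(5 + 2\right) \left(-3\right) + 14\right)^{2} = \left(7 \left(-3\right) + 14\right)^{2} = \left(-21 + 14\right)^{2} = \left(-7\right)^{2} = 49$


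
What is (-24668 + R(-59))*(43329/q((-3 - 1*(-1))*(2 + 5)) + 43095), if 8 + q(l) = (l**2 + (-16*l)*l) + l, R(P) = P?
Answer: -3155265616347/2962 ≈ -1.0652e+9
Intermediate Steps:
q(l) = -8 + l - 15*l**2 (q(l) = -8 + ((l**2 + (-16*l)*l) + l) = -8 + ((l**2 - 16*l**2) + l) = -8 + (-15*l**2 + l) = -8 + (l - 15*l**2) = -8 + l - 15*l**2)
(-24668 + R(-59))*(43329/q((-3 - 1*(-1))*(2 + 5)) + 43095) = (-24668 - 59)*(43329/(-8 + (-3 - 1*(-1))*(2 + 5) - 15*(-3 - 1*(-1))**2*(2 + 5)**2) + 43095) = -24727*(43329/(-8 + (-3 + 1)*7 - 15*49*(-3 + 1)**2) + 43095) = -24727*(43329/(-8 - 2*7 - 15*(-2*7)**2) + 43095) = -24727*(43329/(-8 - 14 - 15*(-14)**2) + 43095) = -24727*(43329/(-8 - 14 - 15*196) + 43095) = -24727*(43329/(-8 - 14 - 2940) + 43095) = -24727*(43329/(-2962) + 43095) = -24727*(43329*(-1/2962) + 43095) = -24727*(-43329/2962 + 43095) = -24727*127604061/2962 = -3155265616347/2962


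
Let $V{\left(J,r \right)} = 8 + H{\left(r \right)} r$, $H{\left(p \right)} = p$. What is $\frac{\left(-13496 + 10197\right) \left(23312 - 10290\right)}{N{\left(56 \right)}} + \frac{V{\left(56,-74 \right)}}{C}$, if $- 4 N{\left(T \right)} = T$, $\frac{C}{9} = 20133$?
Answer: $\frac{1297357788607}{422793} \approx 3.0685 \cdot 10^{6}$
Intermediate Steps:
$C = 181197$ ($C = 9 \cdot 20133 = 181197$)
$N{\left(T \right)} = - \frac{T}{4}$
$V{\left(J,r \right)} = 8 + r^{2}$ ($V{\left(J,r \right)} = 8 + r r = 8 + r^{2}$)
$\frac{\left(-13496 + 10197\right) \left(23312 - 10290\right)}{N{\left(56 \right)}} + \frac{V{\left(56,-74 \right)}}{C} = \frac{\left(-13496 + 10197\right) \left(23312 - 10290\right)}{\left(- \frac{1}{4}\right) 56} + \frac{8 + \left(-74\right)^{2}}{181197} = \frac{\left(-3299\right) 13022}{-14} + \left(8 + 5476\right) \frac{1}{181197} = \left(-42959578\right) \left(- \frac{1}{14}\right) + 5484 \cdot \frac{1}{181197} = \frac{21479789}{7} + \frac{1828}{60399} = \frac{1297357788607}{422793}$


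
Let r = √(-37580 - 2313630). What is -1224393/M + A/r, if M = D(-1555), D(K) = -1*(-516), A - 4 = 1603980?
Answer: -408131/172 - 801992*I*√2351210/1175605 ≈ -2372.9 - 1046.1*I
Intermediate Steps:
A = 1603984 (A = 4 + 1603980 = 1603984)
r = I*√2351210 (r = √(-2351210) = I*√2351210 ≈ 1533.4*I)
D(K) = 516
M = 516
-1224393/M + A/r = -1224393/516 + 1603984/((I*√2351210)) = -1224393*1/516 + 1603984*(-I*√2351210/2351210) = -408131/172 - 801992*I*√2351210/1175605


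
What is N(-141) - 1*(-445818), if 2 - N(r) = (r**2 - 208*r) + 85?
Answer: 396526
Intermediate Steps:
N(r) = -83 - r**2 + 208*r (N(r) = 2 - ((r**2 - 208*r) + 85) = 2 - (85 + r**2 - 208*r) = 2 + (-85 - r**2 + 208*r) = -83 - r**2 + 208*r)
N(-141) - 1*(-445818) = (-83 - 1*(-141)**2 + 208*(-141)) - 1*(-445818) = (-83 - 1*19881 - 29328) + 445818 = (-83 - 19881 - 29328) + 445818 = -49292 + 445818 = 396526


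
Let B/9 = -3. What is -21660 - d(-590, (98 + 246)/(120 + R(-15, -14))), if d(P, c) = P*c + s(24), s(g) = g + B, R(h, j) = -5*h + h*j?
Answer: -1713625/81 ≈ -21156.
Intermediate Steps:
B = -27 (B = 9*(-3) = -27)
s(g) = -27 + g (s(g) = g - 27 = -27 + g)
d(P, c) = -3 + P*c (d(P, c) = P*c + (-27 + 24) = P*c - 3 = -3 + P*c)
-21660 - d(-590, (98 + 246)/(120 + R(-15, -14))) = -21660 - (-3 - 590*(98 + 246)/(120 - 15*(-5 - 14))) = -21660 - (-3 - 202960/(120 - 15*(-19))) = -21660 - (-3 - 202960/(120 + 285)) = -21660 - (-3 - 202960/405) = -21660 - (-3 - 590*344/405) = -21660 - (-3 - 40592/81) = -21660 - 1*(-40835/81) = -21660 + 40835/81 = -1713625/81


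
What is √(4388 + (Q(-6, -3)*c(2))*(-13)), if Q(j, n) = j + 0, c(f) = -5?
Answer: √3998 ≈ 63.230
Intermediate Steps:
Q(j, n) = j
√(4388 + (Q(-6, -3)*c(2))*(-13)) = √(4388 - 6*(-5)*(-13)) = √(4388 + 30*(-13)) = √(4388 - 390) = √3998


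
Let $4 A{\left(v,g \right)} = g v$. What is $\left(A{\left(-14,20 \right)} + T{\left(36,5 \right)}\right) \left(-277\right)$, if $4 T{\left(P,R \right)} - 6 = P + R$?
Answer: $\frac{64541}{4} \approx 16135.0$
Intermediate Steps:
$T{\left(P,R \right)} = \frac{3}{2} + \frac{P}{4} + \frac{R}{4}$ ($T{\left(P,R \right)} = \frac{3}{2} + \frac{P + R}{4} = \frac{3}{2} + \left(\frac{P}{4} + \frac{R}{4}\right) = \frac{3}{2} + \frac{P}{4} + \frac{R}{4}$)
$A{\left(v,g \right)} = \frac{g v}{4}$
$\left(A{\left(-14,20 \right)} + T{\left(36,5 \right)}\right) \left(-277\right) = \left(\frac{1}{4} \cdot 20 \left(-14\right) + \left(\frac{3}{2} + \frac{1}{4} \cdot 36 + \frac{1}{4} \cdot 5\right)\right) \left(-277\right) = \left(-70 + \left(\frac{3}{2} + 9 + \frac{5}{4}\right)\right) \left(-277\right) = \left(-70 + \frac{47}{4}\right) \left(-277\right) = \left(- \frac{233}{4}\right) \left(-277\right) = \frac{64541}{4}$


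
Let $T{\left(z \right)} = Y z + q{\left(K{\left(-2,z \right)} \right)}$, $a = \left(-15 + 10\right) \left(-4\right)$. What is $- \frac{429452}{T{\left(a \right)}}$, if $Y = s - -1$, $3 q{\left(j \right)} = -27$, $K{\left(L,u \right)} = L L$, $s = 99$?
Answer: $- \frac{429452}{1991} \approx -215.7$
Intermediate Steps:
$K{\left(L,u \right)} = L^{2}$
$q{\left(j \right)} = -9$ ($q{\left(j \right)} = \frac{1}{3} \left(-27\right) = -9$)
$Y = 100$ ($Y = 99 - -1 = 99 + 1 = 100$)
$a = 20$ ($a = \left(-5\right) \left(-4\right) = 20$)
$T{\left(z \right)} = -9 + 100 z$ ($T{\left(z \right)} = 100 z - 9 = -9 + 100 z$)
$- \frac{429452}{T{\left(a \right)}} = - \frac{429452}{-9 + 100 \cdot 20} = - \frac{429452}{-9 + 2000} = - \frac{429452}{1991}$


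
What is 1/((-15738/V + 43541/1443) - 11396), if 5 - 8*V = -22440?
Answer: -32388135/368299588187 ≈ -8.7940e-5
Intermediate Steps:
V = 22445/8 (V = 5/8 - ⅛*(-22440) = 5/8 + 2805 = 22445/8 ≈ 2805.6)
1/((-15738/V + 43541/1443) - 11396) = 1/((-15738/22445/8 + 43541/1443) - 11396) = 1/((-15738*8/22445 + 43541*(1/1443)) - 11396) = 1/((-125904/22445 + 43541/1443) - 11396) = 1/(795598273/32388135 - 11396) = 1/(-368299588187/32388135) = -32388135/368299588187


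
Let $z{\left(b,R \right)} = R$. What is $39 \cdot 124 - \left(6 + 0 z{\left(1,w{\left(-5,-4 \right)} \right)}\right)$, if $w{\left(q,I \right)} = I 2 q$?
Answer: $4830$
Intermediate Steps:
$w{\left(q,I \right)} = 2 I q$
$39 \cdot 124 - \left(6 + 0 z{\left(1,w{\left(-5,-4 \right)} \right)}\right) = 39 \cdot 124 - \left(6 + 0 \cdot 2 \left(-4\right) \left(-5\right)\right) = 4836 + \left(0 \cdot 40 - 6\right) = 4836 + \left(0 - 6\right) = 4836 - 6 = 4830$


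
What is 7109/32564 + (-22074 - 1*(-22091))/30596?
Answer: 27257569/124541018 ≈ 0.21886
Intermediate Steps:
7109/32564 + (-22074 - 1*(-22091))/30596 = 7109*(1/32564) + (-22074 + 22091)*(1/30596) = 7109/32564 + 17*(1/30596) = 7109/32564 + 17/30596 = 27257569/124541018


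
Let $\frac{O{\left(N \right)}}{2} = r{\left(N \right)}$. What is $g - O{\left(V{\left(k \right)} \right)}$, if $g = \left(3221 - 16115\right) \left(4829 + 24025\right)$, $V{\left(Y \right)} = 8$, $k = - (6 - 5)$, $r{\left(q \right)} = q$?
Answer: $-372043492$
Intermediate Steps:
$k = -1$ ($k = \left(-1\right) 1 = -1$)
$g = -372043476$ ($g = \left(-12894\right) 28854 = -372043476$)
$O{\left(N \right)} = 2 N$
$g - O{\left(V{\left(k \right)} \right)} = -372043476 - 2 \cdot 8 = -372043476 - 16 = -372043492$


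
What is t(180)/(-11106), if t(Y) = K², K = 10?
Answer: -50/5553 ≈ -0.0090041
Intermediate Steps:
t(Y) = 100 (t(Y) = 10² = 100)
t(180)/(-11106) = 100/(-11106) = 100*(-1/11106) = -50/5553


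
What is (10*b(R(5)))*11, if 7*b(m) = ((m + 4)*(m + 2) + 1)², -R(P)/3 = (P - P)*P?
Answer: 8910/7 ≈ 1272.9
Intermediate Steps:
R(P) = 0 (R(P) = -3*(P - P)*P = -0*P = -3*0 = 0)
b(m) = (1 + (2 + m)*(4 + m))²/7 (b(m) = ((m + 4)*(m + 2) + 1)²/7 = ((4 + m)*(2 + m) + 1)²/7 = ((2 + m)*(4 + m) + 1)²/7 = (1 + (2 + m)*(4 + m))²/7)
(10*b(R(5)))*11 = (10*((9 + 0² + 6*0)²/7))*11 = (10*((9 + 0 + 0)²/7))*11 = (10*((⅐)*9²))*11 = (10*((⅐)*81))*11 = (10*(81/7))*11 = (810/7)*11 = 8910/7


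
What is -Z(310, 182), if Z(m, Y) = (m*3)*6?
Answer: -5580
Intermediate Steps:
Z(m, Y) = 18*m (Z(m, Y) = (3*m)*6 = 18*m)
-Z(310, 182) = -18*310 = -1*5580 = -5580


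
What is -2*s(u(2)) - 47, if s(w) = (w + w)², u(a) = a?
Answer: -79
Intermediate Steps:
s(w) = 4*w² (s(w) = (2*w)² = 4*w²)
-2*s(u(2)) - 47 = -8*2² - 47 = -8*4 - 47 = -2*16 - 47 = -32 - 47 = -79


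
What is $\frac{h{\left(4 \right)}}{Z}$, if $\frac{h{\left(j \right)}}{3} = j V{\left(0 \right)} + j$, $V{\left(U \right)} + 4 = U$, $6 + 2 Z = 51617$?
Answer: $- \frac{72}{51611} \approx -0.0013951$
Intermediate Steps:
$Z = \frac{51611}{2}$ ($Z = -3 + \frac{1}{2} \cdot 51617 = -3 + \frac{51617}{2} = \frac{51611}{2} \approx 25806.0$)
$V{\left(U \right)} = -4 + U$
$h{\left(j \right)} = - 9 j$ ($h{\left(j \right)} = 3 \left(j \left(-4 + 0\right) + j\right) = 3 \left(j \left(-4\right) + j\right) = 3 \left(- 4 j + j\right) = 3 \left(- 3 j\right) = - 9 j$)
$\frac{h{\left(4 \right)}}{Z} = \frac{\left(-9\right) 4}{\frac{51611}{2}} = \left(-36\right) \frac{2}{51611} = - \frac{72}{51611}$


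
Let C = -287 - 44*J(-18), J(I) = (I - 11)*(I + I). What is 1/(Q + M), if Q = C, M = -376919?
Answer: -1/423142 ≈ -2.3633e-6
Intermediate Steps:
J(I) = 2*I*(-11 + I) (J(I) = (-11 + I)*(2*I) = 2*I*(-11 + I))
C = -46223 (C = -287 - 88*(-18)*(-11 - 18) = -287 - 88*(-18)*(-29) = -287 - 44*1044 = -287 - 45936 = -46223)
Q = -46223
1/(Q + M) = 1/(-46223 - 376919) = 1/(-423142) = -1/423142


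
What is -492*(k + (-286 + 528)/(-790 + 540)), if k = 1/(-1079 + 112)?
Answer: 57628944/120875 ≈ 476.76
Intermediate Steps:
k = -1/967 (k = 1/(-967) = -1/967 ≈ -0.0010341)
-492*(k + (-286 + 528)/(-790 + 540)) = -492*(-1/967 + (-286 + 528)/(-790 + 540)) = -492*(-1/967 + 242/(-250)) = -492*(-1/967 + 242*(-1/250)) = -492*(-1/967 - 121/125) = -492*(-117132/120875) = 57628944/120875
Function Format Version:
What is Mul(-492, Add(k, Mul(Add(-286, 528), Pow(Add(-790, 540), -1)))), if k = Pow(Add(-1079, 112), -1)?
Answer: Rational(57628944, 120875) ≈ 476.76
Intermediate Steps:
k = Rational(-1, 967) (k = Pow(-967, -1) = Rational(-1, 967) ≈ -0.0010341)
Mul(-492, Add(k, Mul(Add(-286, 528), Pow(Add(-790, 540), -1)))) = Mul(-492, Add(Rational(-1, 967), Mul(Add(-286, 528), Pow(Add(-790, 540), -1)))) = Mul(-492, Add(Rational(-1, 967), Mul(242, Pow(-250, -1)))) = Mul(-492, Add(Rational(-1, 967), Mul(242, Rational(-1, 250)))) = Mul(-492, Add(Rational(-1, 967), Rational(-121, 125))) = Mul(-492, Rational(-117132, 120875)) = Rational(57628944, 120875)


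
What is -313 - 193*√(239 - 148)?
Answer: -313 - 193*√91 ≈ -2154.1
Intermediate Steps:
-313 - 193*√(239 - 148) = -313 - 193*√91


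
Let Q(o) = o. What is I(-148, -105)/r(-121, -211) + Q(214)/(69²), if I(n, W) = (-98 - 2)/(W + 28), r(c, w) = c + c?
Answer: 1755788/44358237 ≈ 0.039582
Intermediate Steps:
r(c, w) = 2*c
I(n, W) = -100/(28 + W)
I(-148, -105)/r(-121, -211) + Q(214)/(69²) = (-100/(28 - 105))/((2*(-121))) + 214/(69²) = -100/(-77)/(-242) + 214/4761 = -100*(-1/77)*(-1/242) + 214*(1/4761) = (100/77)*(-1/242) + 214/4761 = -50/9317 + 214/4761 = 1755788/44358237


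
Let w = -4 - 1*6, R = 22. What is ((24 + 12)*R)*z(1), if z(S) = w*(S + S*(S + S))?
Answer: -23760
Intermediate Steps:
w = -10 (w = -4 - 6 = -10)
z(S) = -20*S² - 10*S (z(S) = -10*(S + S*(S + S)) = -10*(S + S*(2*S)) = -10*(S + 2*S²) = -20*S² - 10*S)
((24 + 12)*R)*z(1) = ((24 + 12)*22)*(-10*1*(1 + 2*1)) = (36*22)*(-10*1*(1 + 2)) = 792*(-10*1*3) = 792*(-30) = -23760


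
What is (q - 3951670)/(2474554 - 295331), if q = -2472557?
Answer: -6424227/2179223 ≈ -2.9479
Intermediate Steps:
(q - 3951670)/(2474554 - 295331) = (-2472557 - 3951670)/(2474554 - 295331) = -6424227/2179223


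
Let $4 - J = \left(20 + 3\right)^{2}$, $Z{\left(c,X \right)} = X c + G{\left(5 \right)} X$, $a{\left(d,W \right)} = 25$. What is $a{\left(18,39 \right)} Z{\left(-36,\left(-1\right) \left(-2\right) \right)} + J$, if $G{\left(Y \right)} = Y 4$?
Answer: $-1325$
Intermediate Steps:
$G{\left(Y \right)} = 4 Y$
$Z{\left(c,X \right)} = 20 X + X c$ ($Z{\left(c,X \right)} = X c + 4 \cdot 5 X = X c + 20 X = 20 X + X c$)
$J = -525$ ($J = 4 - \left(20 + 3\right)^{2} = 4 - 23^{2} = 4 - 529 = -525$)
$a{\left(18,39 \right)} Z{\left(-36,\left(-1\right) \left(-2\right) \right)} + J = 25 \left(-1\right) \left(-2\right) \left(20 - 36\right) - 525 = 25 \cdot 2 \left(-16\right) - 525 = 25 \left(-32\right) - 525 = -800 - 525 = -1325$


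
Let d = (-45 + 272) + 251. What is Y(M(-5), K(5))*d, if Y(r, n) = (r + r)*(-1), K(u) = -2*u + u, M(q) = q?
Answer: 4780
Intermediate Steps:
K(u) = -u
d = 478 (d = 227 + 251 = 478)
Y(r, n) = -2*r (Y(r, n) = (2*r)*(-1) = -2*r)
Y(M(-5), K(5))*d = -2*(-5)*478 = 10*478 = 4780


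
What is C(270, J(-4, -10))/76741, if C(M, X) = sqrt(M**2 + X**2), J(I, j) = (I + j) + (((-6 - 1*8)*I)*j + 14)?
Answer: 10*sqrt(3865)/76741 ≈ 0.0081012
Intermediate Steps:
J(I, j) = 14 + I + j - 14*I*j (J(I, j) = (I + j) + (((-6 - 8)*I)*j + 14) = (I + j) + ((-14*I)*j + 14) = (I + j) + (-14*I*j + 14) = (I + j) + (14 - 14*I*j) = 14 + I + j - 14*I*j)
C(270, J(-4, -10))/76741 = sqrt(270**2 + (14 - 4 - 10 - 14*(-4)*(-10))**2)/76741 = sqrt(72900 + (14 - 4 - 10 - 560)**2)*(1/76741) = sqrt(72900 + (-560)**2)*(1/76741) = sqrt(72900 + 313600)*(1/76741) = sqrt(386500)*(1/76741) = (10*sqrt(3865))*(1/76741) = 10*sqrt(3865)/76741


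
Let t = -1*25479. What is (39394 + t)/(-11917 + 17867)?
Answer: 2783/1190 ≈ 2.3387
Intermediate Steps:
t = -25479
(39394 + t)/(-11917 + 17867) = (39394 - 25479)/(-11917 + 17867) = 13915/5950 = 13915*(1/5950) = 2783/1190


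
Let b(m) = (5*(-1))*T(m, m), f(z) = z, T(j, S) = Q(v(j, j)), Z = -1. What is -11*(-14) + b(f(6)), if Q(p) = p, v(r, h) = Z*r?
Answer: 184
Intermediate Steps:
v(r, h) = -r
T(j, S) = -j
b(m) = 5*m (b(m) = (5*(-1))*(-m) = -(-5)*m = 5*m)
-11*(-14) + b(f(6)) = -11*(-14) + 5*6 = 154 + 30 = 184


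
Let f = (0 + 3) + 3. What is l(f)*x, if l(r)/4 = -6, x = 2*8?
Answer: -384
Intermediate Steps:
x = 16
f = 6 (f = 3 + 3 = 6)
l(r) = -24 (l(r) = 4*(-6) = -24)
l(f)*x = -24*16 = -384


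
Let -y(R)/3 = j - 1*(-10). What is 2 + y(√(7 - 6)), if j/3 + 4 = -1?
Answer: 17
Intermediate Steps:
j = -15 (j = -12 + 3*(-1) = -12 - 3 = -15)
y(R) = 15 (y(R) = -3*(-15 - 1*(-10)) = -3*(-15 + 10) = -3*(-5) = 15)
2 + y(√(7 - 6)) = 2 + 15 = 17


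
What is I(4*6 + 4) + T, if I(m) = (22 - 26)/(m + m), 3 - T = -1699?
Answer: 23827/14 ≈ 1701.9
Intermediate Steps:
T = 1702 (T = 3 - 1*(-1699) = 3 + 1699 = 1702)
I(m) = -2/m (I(m) = -4*1/(2*m) = -2/m)
I(4*6 + 4) + T = -2/(4*6 + 4) + 1702 = -2/(24 + 4) + 1702 = -2/28 + 1702 = -2*1/28 + 1702 = -1/14 + 1702 = 23827/14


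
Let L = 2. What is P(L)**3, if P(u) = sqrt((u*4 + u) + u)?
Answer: 24*sqrt(3) ≈ 41.569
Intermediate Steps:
P(u) = sqrt(6)*sqrt(u) (P(u) = sqrt((4*u + u) + u) = sqrt(5*u + u) = sqrt(6*u) = sqrt(6)*sqrt(u))
P(L)**3 = (sqrt(6)*sqrt(2))**3 = (2*sqrt(3))**3 = 24*sqrt(3)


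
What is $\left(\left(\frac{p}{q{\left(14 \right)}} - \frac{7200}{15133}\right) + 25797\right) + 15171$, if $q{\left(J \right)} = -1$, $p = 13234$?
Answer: $\frac{419691422}{15133} \approx 27734.0$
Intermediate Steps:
$\left(\left(\frac{p}{q{\left(14 \right)}} - \frac{7200}{15133}\right) + 25797\right) + 15171 = \left(\left(\frac{13234}{-1} - \frac{7200}{15133}\right) + 25797\right) + 15171 = \left(\left(13234 \left(-1\right) - \frac{7200}{15133}\right) + 25797\right) + 15171 = \left(\left(-13234 - \frac{7200}{15133}\right) + 25797\right) + 15171 = \left(- \frac{200277322}{15133} + 25797\right) + 15171 = \frac{190108679}{15133} + 15171 = \frac{419691422}{15133}$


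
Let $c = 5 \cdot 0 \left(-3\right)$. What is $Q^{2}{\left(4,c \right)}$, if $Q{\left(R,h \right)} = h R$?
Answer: $0$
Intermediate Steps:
$c = 0$ ($c = 0 \left(-3\right) = 0$)
$Q{\left(R,h \right)} = R h$
$Q^{2}{\left(4,c \right)} = \left(4 \cdot 0\right)^{2} = 0^{2} = 0$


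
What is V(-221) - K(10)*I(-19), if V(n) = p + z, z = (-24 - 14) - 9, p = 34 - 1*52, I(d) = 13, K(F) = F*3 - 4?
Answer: -403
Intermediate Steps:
K(F) = -4 + 3*F (K(F) = 3*F - 4 = -4 + 3*F)
p = -18 (p = 34 - 52 = -18)
z = -47 (z = -38 - 9 = -47)
V(n) = -65 (V(n) = -18 - 47 = -65)
V(-221) - K(10)*I(-19) = -65 - (-4 + 3*10)*13 = -65 - (-4 + 30)*13 = -65 - 26*13 = -65 - 1*338 = -65 - 338 = -403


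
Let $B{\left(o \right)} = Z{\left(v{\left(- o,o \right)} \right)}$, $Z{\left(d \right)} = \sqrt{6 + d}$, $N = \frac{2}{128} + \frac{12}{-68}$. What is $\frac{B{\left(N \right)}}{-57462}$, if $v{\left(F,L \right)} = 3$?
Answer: $- \frac{1}{19154} \approx -5.2208 \cdot 10^{-5}$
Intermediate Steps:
$N = - \frac{175}{1088}$ ($N = 2 \cdot \frac{1}{128} + 12 \left(- \frac{1}{68}\right) = \frac{1}{64} - \frac{3}{17} = - \frac{175}{1088} \approx -0.16085$)
$B{\left(o \right)} = 3$ ($B{\left(o \right)} = \sqrt{6 + 3} = \sqrt{9} = 3$)
$\frac{B{\left(N \right)}}{-57462} = \frac{3}{-57462} = 3 \left(- \frac{1}{57462}\right) = - \frac{1}{19154}$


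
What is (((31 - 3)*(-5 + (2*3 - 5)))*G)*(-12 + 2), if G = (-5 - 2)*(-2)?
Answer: 15680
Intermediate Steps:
G = 14 (G = -7*(-2) = 14)
(((31 - 3)*(-5 + (2*3 - 5)))*G)*(-12 + 2) = (((31 - 3)*(-5 + (2*3 - 5)))*14)*(-12 + 2) = ((28*(-5 + (6 - 5)))*14)*(-10) = ((28*(-5 + 1))*14)*(-10) = ((28*(-4))*14)*(-10) = -112*14*(-10) = -1568*(-10) = 15680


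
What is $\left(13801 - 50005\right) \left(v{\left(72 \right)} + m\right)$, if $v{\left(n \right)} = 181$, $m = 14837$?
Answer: $-543711672$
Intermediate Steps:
$\left(13801 - 50005\right) \left(v{\left(72 \right)} + m\right) = \left(13801 - 50005\right) \left(181 + 14837\right) = \left(-36204\right) 15018 = -543711672$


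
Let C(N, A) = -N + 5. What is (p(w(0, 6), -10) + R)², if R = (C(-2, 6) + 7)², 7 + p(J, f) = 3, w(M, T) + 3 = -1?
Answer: 36864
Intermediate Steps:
w(M, T) = -4 (w(M, T) = -3 - 1 = -4)
p(J, f) = -4 (p(J, f) = -7 + 3 = -4)
C(N, A) = 5 - N
R = 196 (R = ((5 - 1*(-2)) + 7)² = ((5 + 2) + 7)² = (7 + 7)² = 14² = 196)
(p(w(0, 6), -10) + R)² = (-4 + 196)² = 192² = 36864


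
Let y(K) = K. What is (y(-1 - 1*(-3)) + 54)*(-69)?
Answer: -3864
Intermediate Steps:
(y(-1 - 1*(-3)) + 54)*(-69) = ((-1 - 1*(-3)) + 54)*(-69) = ((-1 + 3) + 54)*(-69) = (2 + 54)*(-69) = 56*(-69) = -3864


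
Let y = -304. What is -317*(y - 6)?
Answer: 98270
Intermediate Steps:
-317*(y - 6) = -317*(-304 - 6) = -317*(-310) = 98270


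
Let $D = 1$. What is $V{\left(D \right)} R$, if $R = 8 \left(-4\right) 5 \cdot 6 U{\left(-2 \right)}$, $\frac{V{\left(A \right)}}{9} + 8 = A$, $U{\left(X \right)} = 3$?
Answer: $181440$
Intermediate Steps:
$V{\left(A \right)} = -72 + 9 A$
$R = -2880$ ($R = 8 \left(-4\right) 5 \cdot 6 \cdot 3 = - 32 \cdot 30 \cdot 3 = \left(-32\right) 90 = -2880$)
$V{\left(D \right)} R = \left(-72 + 9 \cdot 1\right) \left(-2880\right) = \left(-72 + 9\right) \left(-2880\right) = \left(-63\right) \left(-2880\right) = 181440$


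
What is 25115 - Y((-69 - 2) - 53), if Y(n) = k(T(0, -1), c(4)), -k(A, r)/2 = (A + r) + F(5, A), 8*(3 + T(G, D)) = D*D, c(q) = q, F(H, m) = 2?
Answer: 100485/4 ≈ 25121.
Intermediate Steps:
T(G, D) = -3 + D²/8 (T(G, D) = -3 + (D*D)/8 = -3 + D²/8)
k(A, r) = -4 - 2*A - 2*r (k(A, r) = -2*((A + r) + 2) = -2*(2 + A + r) = -4 - 2*A - 2*r)
Y(n) = -25/4 (Y(n) = -4 - 2*(-3 + (⅛)*(-1)²) - 2*4 = -4 - 2*(-3 + (⅛)*1) - 8 = -4 - 2*(-3 + ⅛) - 8 = -4 - 2*(-23/8) - 8 = -4 + 23/4 - 8 = -25/4)
25115 - Y((-69 - 2) - 53) = 25115 - 1*(-25/4) = 25115 + 25/4 = 100485/4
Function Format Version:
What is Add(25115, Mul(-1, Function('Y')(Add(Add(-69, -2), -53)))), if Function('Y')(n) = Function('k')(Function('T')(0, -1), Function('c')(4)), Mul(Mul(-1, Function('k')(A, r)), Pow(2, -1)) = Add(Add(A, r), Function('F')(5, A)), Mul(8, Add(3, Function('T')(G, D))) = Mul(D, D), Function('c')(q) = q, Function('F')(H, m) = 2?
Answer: Rational(100485, 4) ≈ 25121.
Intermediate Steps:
Function('T')(G, D) = Add(-3, Mul(Rational(1, 8), Pow(D, 2))) (Function('T')(G, D) = Add(-3, Mul(Rational(1, 8), Mul(D, D))) = Add(-3, Mul(Rational(1, 8), Pow(D, 2))))
Function('k')(A, r) = Add(-4, Mul(-2, A), Mul(-2, r)) (Function('k')(A, r) = Mul(-2, Add(Add(A, r), 2)) = Mul(-2, Add(2, A, r)) = Add(-4, Mul(-2, A), Mul(-2, r)))
Function('Y')(n) = Rational(-25, 4) (Function('Y')(n) = Add(-4, Mul(-2, Add(-3, Mul(Rational(1, 8), Pow(-1, 2)))), Mul(-2, 4)) = Add(-4, Mul(-2, Add(-3, Mul(Rational(1, 8), 1))), -8) = Add(-4, Mul(-2, Add(-3, Rational(1, 8))), -8) = Add(-4, Mul(-2, Rational(-23, 8)), -8) = Add(-4, Rational(23, 4), -8) = Rational(-25, 4))
Add(25115, Mul(-1, Function('Y')(Add(Add(-69, -2), -53)))) = Add(25115, Mul(-1, Rational(-25, 4))) = Add(25115, Rational(25, 4)) = Rational(100485, 4)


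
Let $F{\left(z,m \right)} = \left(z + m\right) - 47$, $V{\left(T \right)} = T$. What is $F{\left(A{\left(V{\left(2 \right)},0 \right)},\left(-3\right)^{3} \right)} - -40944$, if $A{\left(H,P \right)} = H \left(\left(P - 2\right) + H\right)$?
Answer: $40870$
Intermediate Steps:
$A{\left(H,P \right)} = H \left(-2 + H + P\right)$ ($A{\left(H,P \right)} = H \left(\left(-2 + P\right) + H\right) = H \left(-2 + H + P\right)$)
$F{\left(z,m \right)} = -47 + m + z$ ($F{\left(z,m \right)} = \left(m + z\right) - 47 = -47 + m + z$)
$F{\left(A{\left(V{\left(2 \right)},0 \right)},\left(-3\right)^{3} \right)} - -40944 = \left(-47 + \left(-3\right)^{3} + 2 \left(-2 + 2 + 0\right)\right) - -40944 = \left(-47 - 27 + 2 \cdot 0\right) + 40944 = \left(-47 - 27 + 0\right) + 40944 = -74 + 40944 = 40870$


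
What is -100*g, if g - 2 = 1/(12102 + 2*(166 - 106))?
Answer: -1222250/6111 ≈ -200.01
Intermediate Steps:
g = 24445/12222 (g = 2 + 1/(12102 + 2*(166 - 106)) = 2 + 1/(12102 + 2*60) = 2 + 1/(12102 + 120) = 2 + 1/12222 = 24445/12222 ≈ 2.0001)
-100*g = -100*24445/12222 = -1222250/6111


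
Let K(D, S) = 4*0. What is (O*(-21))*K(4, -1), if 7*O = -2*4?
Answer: 0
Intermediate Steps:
O = -8/7 (O = (-2*4)/7 = (⅐)*(-8) = -8/7 ≈ -1.1429)
K(D, S) = 0
(O*(-21))*K(4, -1) = -8/7*(-21)*0 = 24*0 = 0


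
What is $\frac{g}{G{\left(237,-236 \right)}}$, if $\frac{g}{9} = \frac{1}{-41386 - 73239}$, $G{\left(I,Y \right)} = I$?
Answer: $- \frac{3}{9055375} \approx -3.3129 \cdot 10^{-7}$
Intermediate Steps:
$g = - \frac{9}{114625}$ ($g = \frac{9}{-41386 - 73239} = \frac{9}{-114625} = 9 \left(- \frac{1}{114625}\right) = - \frac{9}{114625} \approx -7.8517 \cdot 10^{-5}$)
$\frac{g}{G{\left(237,-236 \right)}} = - \frac{9}{114625 \cdot 237} = \left(- \frac{9}{114625}\right) \frac{1}{237} = - \frac{3}{9055375}$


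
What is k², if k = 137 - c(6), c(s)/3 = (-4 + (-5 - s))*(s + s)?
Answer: 458329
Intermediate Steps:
c(s) = 6*s*(-9 - s) (c(s) = 3*((-4 + (-5 - s))*(s + s)) = 3*((-9 - s)*(2*s)) = 3*(2*s*(-9 - s)) = 6*s*(-9 - s))
k = 677 (k = 137 - (-6)*6*(9 + 6) = 137 - (-6)*6*15 = 137 - 1*(-540) = 137 + 540 = 677)
k² = 677² = 458329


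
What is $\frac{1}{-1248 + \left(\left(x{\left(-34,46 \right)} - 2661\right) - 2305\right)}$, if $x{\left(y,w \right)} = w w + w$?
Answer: $- \frac{1}{4052} \approx -0.00024679$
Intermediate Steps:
$x{\left(y,w \right)} = w + w^{2}$ ($x{\left(y,w \right)} = w^{2} + w = w + w^{2}$)
$\frac{1}{-1248 + \left(\left(x{\left(-34,46 \right)} - 2661\right) - 2305\right)} = \frac{1}{-1248 - \left(4966 - 46 \left(1 + 46\right)\right)} = \frac{1}{-1248 + \left(\left(46 \cdot 47 - 2661\right) - 2305\right)} = \frac{1}{-1248 + \left(\left(2162 - 2661\right) - 2305\right)} = \frac{1}{-1248 - 2804} = \frac{1}{-4052} = - \frac{1}{4052}$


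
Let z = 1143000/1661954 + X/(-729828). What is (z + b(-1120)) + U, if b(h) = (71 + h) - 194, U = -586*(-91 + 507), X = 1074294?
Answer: -8255400979526689/33692793442 ≈ -2.4502e+5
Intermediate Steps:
U = -243776 (U = -586*416 = -243776)
b(h) = -123 + h
z = -26423161291/33692793442 (z = 1143000/1661954 + 1074294/(-729828) = 1143000*(1/1661954) + 1074294*(-1/729828) = 571500/830977 - 59683/40546 = -26423161291/33692793442 ≈ -0.78424)
(z + b(-1120)) + U = (-26423161291/33692793442 + (-123 - 1120)) - 243776 = (-26423161291/33692793442 - 1243) - 243776 = -41906565409697/33692793442 - 243776 = -8255400979526689/33692793442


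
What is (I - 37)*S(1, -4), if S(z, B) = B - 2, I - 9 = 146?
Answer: -708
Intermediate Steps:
I = 155 (I = 9 + 146 = 155)
S(z, B) = -2 + B
(I - 37)*S(1, -4) = (155 - 37)*(-2 - 4) = 118*(-6) = -708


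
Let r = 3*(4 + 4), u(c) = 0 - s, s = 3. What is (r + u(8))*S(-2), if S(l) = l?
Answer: -42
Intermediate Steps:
u(c) = -3 (u(c) = 0 - 1*3 = 0 - 3 = -3)
r = 24 (r = 3*8 = 24)
(r + u(8))*S(-2) = (24 - 3)*(-2) = 21*(-2) = -42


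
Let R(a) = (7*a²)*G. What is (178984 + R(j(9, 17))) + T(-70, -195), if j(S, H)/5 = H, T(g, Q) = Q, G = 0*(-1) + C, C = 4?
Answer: 381089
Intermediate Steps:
G = 4 (G = 0*(-1) + 4 = 0 + 4 = 4)
j(S, H) = 5*H
R(a) = 28*a² (R(a) = (7*a²)*4 = 28*a²)
(178984 + R(j(9, 17))) + T(-70, -195) = (178984 + 28*(5*17)²) - 195 = (178984 + 28*85²) - 195 = (178984 + 28*7225) - 195 = (178984 + 202300) - 195 = 381284 - 195 = 381089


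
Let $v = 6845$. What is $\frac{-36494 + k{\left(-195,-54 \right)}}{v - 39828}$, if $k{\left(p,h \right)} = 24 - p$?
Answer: $\frac{36275}{32983} \approx 1.0998$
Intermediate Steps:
$\frac{-36494 + k{\left(-195,-54 \right)}}{v - 39828} = \frac{-36494 + \left(24 - -195\right)}{6845 - 39828} = \frac{-36494 + \left(24 + 195\right)}{-32983} = \left(-36494 + 219\right) \left(- \frac{1}{32983}\right) = \left(-36275\right) \left(- \frac{1}{32983}\right) = \frac{36275}{32983}$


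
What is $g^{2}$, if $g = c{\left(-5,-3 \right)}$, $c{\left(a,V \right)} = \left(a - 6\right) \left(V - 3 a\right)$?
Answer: $17424$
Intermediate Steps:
$c{\left(a,V \right)} = \left(-6 + a\right) \left(V - 3 a\right)$
$g = -132$ ($g = \left(-6\right) \left(-3\right) - 3 \left(-5\right)^{2} + 18 \left(-5\right) - -15 = 18 - 75 - 90 + 15 = -132$)
$g^{2} = \left(-132\right)^{2} = 17424$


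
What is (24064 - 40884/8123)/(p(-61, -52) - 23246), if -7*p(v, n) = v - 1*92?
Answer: -1368016916/1320547987 ≈ -1.0359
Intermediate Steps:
p(v, n) = 92/7 - v/7 (p(v, n) = -(v - 1*92)/7 = -(v - 92)/7 = -(-92 + v)/7 = 92/7 - v/7)
(24064 - 40884/8123)/(p(-61, -52) - 23246) = (24064 - 40884/8123)/((92/7 - 1/7*(-61)) - 23246) = (24064 - 40884*1/8123)/((92/7 + 61/7) - 23246) = (24064 - 40884/8123)/(153/7 - 23246) = 195430988/(8123*(-162569/7)) = (195430988/8123)*(-7/162569) = -1368016916/1320547987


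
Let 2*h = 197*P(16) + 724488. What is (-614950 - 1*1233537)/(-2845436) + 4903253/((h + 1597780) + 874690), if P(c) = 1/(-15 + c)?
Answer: 38384013313991/16132555081500 ≈ 2.3793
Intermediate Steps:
h = 724685/2 (h = (197/(-15 + 16) + 724488)/2 = (197/1 + 724488)/2 = (197*1 + 724488)/2 = (197 + 724488)/2 = (½)*724685 = 724685/2 ≈ 3.6234e+5)
(-614950 - 1*1233537)/(-2845436) + 4903253/((h + 1597780) + 874690) = (-614950 - 1*1233537)/(-2845436) + 4903253/((724685/2 + 1597780) + 874690) = (-614950 - 1233537)*(-1/2845436) + 4903253/(3920245/2 + 874690) = -1848487*(-1/2845436) + 4903253/(5669625/2) = 1848487/2845436 + 4903253*(2/5669625) = 1848487/2845436 + 9806506/5669625 = 38384013313991/16132555081500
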